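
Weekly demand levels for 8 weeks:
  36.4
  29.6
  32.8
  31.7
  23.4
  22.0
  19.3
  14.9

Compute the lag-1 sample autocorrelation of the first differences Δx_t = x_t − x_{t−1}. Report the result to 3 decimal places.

First differences Δx: -6.8, 3.2, -1.1, -8.3, -1.4, -2.7, -4.4
Mean of differences = -3.0714
Numerator Σ(Δx_t−Δx̄)(Δx_{t+1}−Δx̄) = -29.9394
Denominator Σ(Δx_t−Δx̄)² = 89.1543
r_1(Δx) = -29.9394 / 89.1543 = -0.336

-0.336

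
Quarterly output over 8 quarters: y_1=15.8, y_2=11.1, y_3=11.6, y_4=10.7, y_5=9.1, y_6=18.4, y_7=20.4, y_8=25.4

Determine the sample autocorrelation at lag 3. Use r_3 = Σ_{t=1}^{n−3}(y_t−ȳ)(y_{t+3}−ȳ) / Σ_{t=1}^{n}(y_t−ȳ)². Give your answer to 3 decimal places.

-0.322

Mean ȳ = (15.8 + 11.1 + 11.6 + 10.7 + 9.1 + 18.4 + 20.4 + 25.4)/8 = 15.3125
Σ(y_t−ȳ)(y_{t+3}−ȳ) = (-2.2486) + (26.1702) + (-11.4623) + (-23.4661) + (-62.6686) = -73.6755
Denominator Σ(y_t−ȳ)² = 228.8088
r_3 = -73.6755 / 228.8088 = -0.322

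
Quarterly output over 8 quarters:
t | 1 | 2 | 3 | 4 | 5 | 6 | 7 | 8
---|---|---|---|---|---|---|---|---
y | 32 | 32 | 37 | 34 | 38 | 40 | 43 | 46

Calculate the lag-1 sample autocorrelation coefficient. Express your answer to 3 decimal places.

0.523

Mean ȳ = (32 + 32 + 37 + 34 + 38 + 40 + 43 + 46)/8 = 37.7500
Deviations from mean: -5.7500, -5.7500, -0.7500, -3.7500, 0.2500, 2.2500, 5.2500, 8.2500
Σ(y_t−ȳ)(y_{t+1}−ȳ) = (33.0625) + (4.3125) + (2.8125) + (-0.9375) + (0.5625) + (11.8125) + (43.3125) = 94.9375
Denominator Σ(y_t−ȳ)² = 181.5000
r_1 = 94.9375 / 181.5000 = 0.523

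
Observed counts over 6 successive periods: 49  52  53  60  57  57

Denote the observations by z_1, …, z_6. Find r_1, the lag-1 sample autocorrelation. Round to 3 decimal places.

Mean z̄ = (49 + 52 + 53 + 60 + 57 + 57)/6 = 54.6667
Deviations from mean: -5.6667, -2.6667, -1.6667, 5.3333, 2.3333, 2.3333
Σ(z_t−z̄)(z_{t+1}−z̄) = (15.1111) + (4.4444) + (-8.8889) + (12.4444) + (5.4444) = 28.5556
Denominator Σ(z_t−z̄)² = 81.3333
r_1 = 28.5556 / 81.3333 = 0.351

0.351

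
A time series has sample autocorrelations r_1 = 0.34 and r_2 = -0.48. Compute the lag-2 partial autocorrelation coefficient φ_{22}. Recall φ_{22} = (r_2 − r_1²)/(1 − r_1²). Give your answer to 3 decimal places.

φ_{22} = (r_2 − r_1²) / (1 − r_1²)
r_1² = (0.34)² = 0.1156
Numerator = -0.48 − 0.1156 = -0.5956; denominator = 1 − 0.1156 = 0.8844
φ_{22} = -0.5956 / 0.8844 = -0.673

-0.673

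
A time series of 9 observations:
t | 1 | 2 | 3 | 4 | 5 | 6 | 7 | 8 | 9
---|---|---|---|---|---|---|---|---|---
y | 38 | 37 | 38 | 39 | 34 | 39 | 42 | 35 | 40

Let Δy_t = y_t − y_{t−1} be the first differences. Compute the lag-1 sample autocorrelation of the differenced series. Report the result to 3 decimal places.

-0.521

First differences Δy: -1, 1, 1, -5, 5, 3, -7, 5
Mean of differences = 0.2500
Numerator Σ(Δy_t−Δȳ)(Δy_{t+1}−Δȳ) = -70.5625
Denominator Σ(Δy_t−Δȳ)² = 135.5000
r_1(Δy) = -70.5625 / 135.5000 = -0.521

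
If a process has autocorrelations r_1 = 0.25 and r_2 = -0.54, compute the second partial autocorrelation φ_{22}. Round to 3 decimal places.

-0.643

φ_{22} = (r_2 − r_1²) / (1 − r_1²)
r_1² = (0.25)² = 0.0625
Numerator = -0.54 − 0.0625 = -0.6025; denominator = 1 − 0.0625 = 0.9375
φ_{22} = -0.6025 / 0.9375 = -0.643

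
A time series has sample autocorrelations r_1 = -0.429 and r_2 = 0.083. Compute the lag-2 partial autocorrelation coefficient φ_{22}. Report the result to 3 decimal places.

φ_{22} = (r_2 − r_1²) / (1 − r_1²)
r_1² = (-0.429)² = 0.184041
Numerator = 0.083 − 0.1840 = -0.1010; denominator = 1 − 0.1840 = 0.8160
φ_{22} = -0.1010 / 0.8160 = -0.124

-0.124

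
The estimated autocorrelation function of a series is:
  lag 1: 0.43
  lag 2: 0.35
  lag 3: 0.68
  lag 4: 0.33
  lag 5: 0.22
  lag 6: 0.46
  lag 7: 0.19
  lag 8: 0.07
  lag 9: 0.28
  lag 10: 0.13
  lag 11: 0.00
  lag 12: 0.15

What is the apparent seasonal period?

The largest autocorrelation is r_3 = 0.68, with a weaker echo at lag 6 (0.46); the remaining lags stay at or below 0.43. The elevated value at lag 1 (0.43), dropping to 0.35 at lag 2, reflects decaying short-term dependence rather than seasonality.
The dominant spike at lag 3 indicates a seasonal period of 3.

3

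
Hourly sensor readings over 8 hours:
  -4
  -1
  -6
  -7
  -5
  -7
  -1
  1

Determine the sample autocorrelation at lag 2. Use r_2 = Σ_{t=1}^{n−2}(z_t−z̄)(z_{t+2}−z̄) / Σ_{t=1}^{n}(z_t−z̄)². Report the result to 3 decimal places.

Mean z̄ = (-4 − 1 − 6 − 7 − 5 − 7 − 1 + 1)/8 = -3.7500
Deviations from mean: -0.2500, 2.7500, -2.2500, -3.2500, -1.2500, -3.2500, 2.7500, 4.7500
Numerator Σ_{t=1}^{6}(z_t−z̄)(z_{t+2}−z̄) = -13.8750
Denominator Σ(z_t−z̄)² = 65.5000
r_2 = -13.8750 / 65.5000 = -0.212

-0.212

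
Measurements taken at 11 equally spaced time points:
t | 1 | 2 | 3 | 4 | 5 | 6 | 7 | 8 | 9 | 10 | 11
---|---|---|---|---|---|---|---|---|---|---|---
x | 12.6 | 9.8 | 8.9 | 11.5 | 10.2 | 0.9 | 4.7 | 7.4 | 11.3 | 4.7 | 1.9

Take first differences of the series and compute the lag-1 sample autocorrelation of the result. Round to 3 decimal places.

-0.108

First differences Δx: -2.8, -0.9, 2.6, -1.3, -9.3, 3.8, 2.7, 3.9, -6.6, -2.8
Mean of differences = -1.0700
Numerator Σ(Δx_t−Δx̄)(Δx_{t+1}−Δx̄) = -19.5219
Denominator Σ(Δx_t−Δx̄)² = 180.4810
r_1(Δx) = -19.5219 / 180.4810 = -0.108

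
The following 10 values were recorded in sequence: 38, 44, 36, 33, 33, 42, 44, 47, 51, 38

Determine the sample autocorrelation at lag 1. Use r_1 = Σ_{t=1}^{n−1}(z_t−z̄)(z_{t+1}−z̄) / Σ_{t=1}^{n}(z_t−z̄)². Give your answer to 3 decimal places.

0.381

Mean z̄ = (38 + 44 + 36 + 33 + 33 + 42 + 44 + 47 + 51 + 38)/10 = 40.6000
Numerator Σ_{t=1}^{9}(z_t−z̄)(z_{t+1}−z̄) = 123.6400
Denominator Σ(z_t−z̄)² = 324.4000
r_1 = 123.6400 / 324.4000 = 0.381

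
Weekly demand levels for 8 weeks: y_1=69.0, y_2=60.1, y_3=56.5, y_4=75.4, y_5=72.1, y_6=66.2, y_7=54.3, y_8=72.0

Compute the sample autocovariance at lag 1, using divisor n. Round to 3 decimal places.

-8.555

Mean ȳ = (69.0 + 60.1 + 56.5 + 75.4 + 72.1 + 66.2 + 54.3 + 72.0)/8 = 65.7000
Σ_{t=1}^{7}(y_t−ȳ)(y_{t+1}−ȳ) = -68.4400
γ_1 = -68.4400 / 8 = -8.555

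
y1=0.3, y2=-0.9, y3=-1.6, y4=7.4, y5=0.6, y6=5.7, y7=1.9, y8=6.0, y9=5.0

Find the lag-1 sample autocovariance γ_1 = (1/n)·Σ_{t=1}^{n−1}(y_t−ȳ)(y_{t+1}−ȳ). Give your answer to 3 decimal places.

Mean ȳ = (0.3 − 0.9 − 1.6 + 7.4 + 0.6 + 5.7 + 1.9 + 6.0 + 5.0)/9 = 2.7111
Σ_{t=1}^{8}(y_t−ȳ)(y_{t+1}−ȳ) = -9.7123
γ_1 = -9.7123 / 9 = -1.079

-1.079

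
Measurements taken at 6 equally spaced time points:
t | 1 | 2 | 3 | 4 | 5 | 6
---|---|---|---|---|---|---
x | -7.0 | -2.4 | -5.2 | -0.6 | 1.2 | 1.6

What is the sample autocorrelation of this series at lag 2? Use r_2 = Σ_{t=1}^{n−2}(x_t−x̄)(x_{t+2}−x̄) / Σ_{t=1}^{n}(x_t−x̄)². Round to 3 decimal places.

Mean x̄ = (-7.0 − 2.4 − 5.2 − 0.6 + 1.2 + 1.6)/6 = -2.0667
Deviations from mean: -4.9333, -0.3333, -3.1333, 1.4667, 3.2667, 3.6667
Numerator Σ_{t=1}^{4}(x_t−x̄)(x_{t+2}−x̄) = 10.1111
Denominator Σ(x_t−x̄)² = 60.5333
r_2 = 10.1111 / 60.5333 = 0.167

0.167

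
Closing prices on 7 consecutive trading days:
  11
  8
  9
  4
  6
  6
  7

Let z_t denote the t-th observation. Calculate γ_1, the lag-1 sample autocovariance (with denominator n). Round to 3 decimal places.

0.641

Mean z̄ = (11 + 8 + 9 + 4 + 6 + 6 + 7)/7 = 7.2857
Deviations: 3.7143, 0.7143, 1.7143, -3.2857, -1.2857, -1.2857, -0.2857
Σ_{t=1}^{6}(z_t−z̄)(z_{t+1}−z̄) = 4.4898
γ_1 = 4.4898 / 7 = 0.641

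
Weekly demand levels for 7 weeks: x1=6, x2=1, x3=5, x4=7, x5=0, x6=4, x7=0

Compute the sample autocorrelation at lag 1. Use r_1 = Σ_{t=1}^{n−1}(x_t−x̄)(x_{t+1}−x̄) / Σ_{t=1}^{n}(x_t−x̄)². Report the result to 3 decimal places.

-0.402

Mean x̄ = (6 + 1 + 5 + 7 + 0 + 4 + 0)/7 = 3.2857
Deviations from mean: 2.7143, -2.2857, 1.7143, 3.7143, -3.2857, 0.7143, -3.2857
Numerator Σ_{t=1}^{6}(x_t−x̄)(x_{t+1}−x̄) = -20.6531
Denominator Σ(x_t−x̄)² = 51.4286
r_1 = -20.6531 / 51.4286 = -0.402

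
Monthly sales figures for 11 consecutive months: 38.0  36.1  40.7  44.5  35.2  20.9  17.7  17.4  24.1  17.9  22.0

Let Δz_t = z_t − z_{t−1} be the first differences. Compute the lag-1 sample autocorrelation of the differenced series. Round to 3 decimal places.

First differences Δz: -1.9, 4.6, 3.8, -9.3, -14.3, -3.2, -0.3, 6.7, -6.2, 4.1
Mean of differences = -1.6000
Numerator Σ(Δz_t−Δz̄)(Δz_{t+1}−Δz̄) = 52.4600
Denominator Σ(Δz_t−Δz̄)² = 415.0600
r_1(Δz) = 52.4600 / 415.0600 = 0.126

0.126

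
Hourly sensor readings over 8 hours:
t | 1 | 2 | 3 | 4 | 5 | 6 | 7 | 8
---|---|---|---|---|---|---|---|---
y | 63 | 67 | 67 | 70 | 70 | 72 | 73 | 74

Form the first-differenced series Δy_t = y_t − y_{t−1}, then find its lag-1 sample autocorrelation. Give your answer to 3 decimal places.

-0.649

First differences Δy: 4, 0, 3, 0, 2, 1, 1
Mean of differences = 1.5714
Numerator Σ(Δy_t−Δȳ)(Δy_{t+1}−Δȳ) = -8.8980
Denominator Σ(Δy_t−Δȳ)² = 13.7143
r_1(Δy) = -8.8980 / 13.7143 = -0.649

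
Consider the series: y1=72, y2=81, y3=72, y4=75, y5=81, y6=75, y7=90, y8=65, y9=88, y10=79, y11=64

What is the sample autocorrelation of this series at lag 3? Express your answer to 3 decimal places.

0.175

Mean ȳ = (72 + 81 + 72 + 75 + 81 + 75 + 90 + 65 + 88 + 79 + 64)/11 = 76.5455
Numerator Σ_{t=1}^{8}(y_t−ȳ)(y_{t+3}−ȳ) = 121.8347
Denominator Σ(y_t−ȳ)² = 694.7273
r_3 = 121.8347 / 694.7273 = 0.175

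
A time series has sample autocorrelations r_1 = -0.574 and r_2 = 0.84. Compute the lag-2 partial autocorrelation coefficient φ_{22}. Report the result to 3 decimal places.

0.761

φ_{22} = (r_2 − r_1²) / (1 − r_1²)
r_1² = (-0.574)² = 0.329476
Numerator = 0.84 − 0.3295 = 0.5105; denominator = 1 − 0.3295 = 0.6705
φ_{22} = 0.5105 / 0.6705 = 0.761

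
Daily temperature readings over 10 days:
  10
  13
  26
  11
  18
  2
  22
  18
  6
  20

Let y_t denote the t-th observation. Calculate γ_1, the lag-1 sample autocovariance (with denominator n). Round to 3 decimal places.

-25.076

Mean ȳ = (10 + 13 + 26 + 11 + 18 + 2 + 22 + 18 + 6 + 20)/10 = 14.6000
Σ_{t=1}^{9}(y_t−ȳ)(y_{t+1}−ȳ) = -250.7600
γ_1 = -250.7600 / 10 = -25.076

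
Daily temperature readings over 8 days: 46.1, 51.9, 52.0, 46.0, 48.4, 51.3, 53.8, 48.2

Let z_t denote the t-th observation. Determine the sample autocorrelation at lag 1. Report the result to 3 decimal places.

-0.138

Mean z̄ = (46.1 + 51.9 + 52.0 + 46.0 + 48.4 + 51.3 + 53.8 + 48.2)/8 = 49.7125
Deviations from mean: -3.6125, 2.1875, 2.2875, -3.7125, -1.3125, 1.5875, 4.0875, -1.5125
Σ(z_t−z̄)(z_{t+1}−z̄) = (-7.9023) + (5.0039) + (-8.4923) + (4.8727) + (-2.0836) + (6.4889) + (-6.1823) = -8.2952
Denominator Σ(z_t−z̄)² = 60.0888
r_1 = -8.2952 / 60.0888 = -0.138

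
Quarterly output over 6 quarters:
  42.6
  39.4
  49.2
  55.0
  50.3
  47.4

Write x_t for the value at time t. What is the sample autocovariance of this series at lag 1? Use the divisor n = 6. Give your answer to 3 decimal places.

Mean x̄ = (42.6 + 39.4 + 49.2 + 55.0 + 50.3 + 47.4)/6 = 47.3167
Σ_{t=1}^{5}(x_t−x̄)(x_{t+1}−x̄) = 60.0714
γ_1 = 60.0714 / 6 = 10.012

10.012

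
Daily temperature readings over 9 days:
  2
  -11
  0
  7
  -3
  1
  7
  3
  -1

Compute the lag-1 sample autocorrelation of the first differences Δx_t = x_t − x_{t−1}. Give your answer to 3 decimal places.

-0.297

First differences Δx: -13, 11, 7, -10, 4, 6, -4, -4
Mean of differences = -0.3750
Numerator Σ(Δx_t−Δx̄)(Δx_{t+1}−Δx̄) = -154.8906
Denominator Σ(Δx_t−Δx̄)² = 521.8750
r_1(Δx) = -154.8906 / 521.8750 = -0.297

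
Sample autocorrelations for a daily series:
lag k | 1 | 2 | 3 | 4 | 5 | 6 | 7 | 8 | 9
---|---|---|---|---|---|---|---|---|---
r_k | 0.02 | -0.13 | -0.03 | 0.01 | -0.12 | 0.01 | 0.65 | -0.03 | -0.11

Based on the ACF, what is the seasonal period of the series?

7

The largest autocorrelation is r_7 = 0.65; the remaining lags stay at or below 0.02.
The dominant spike at lag 7 indicates a seasonal period of 7.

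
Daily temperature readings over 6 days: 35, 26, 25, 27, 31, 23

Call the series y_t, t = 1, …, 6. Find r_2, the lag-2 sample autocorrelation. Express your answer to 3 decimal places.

-0.245

Mean ȳ = (35 + 26 + 25 + 27 + 31 + 23)/6 = 27.8333
Numerator Σ_{t=1}^{4}(y_t−ȳ)(y_{t+2}−ȳ) = -23.7222
Denominator Σ(y_t−ȳ)² = 96.8333
r_2 = -23.7222 / 96.8333 = -0.245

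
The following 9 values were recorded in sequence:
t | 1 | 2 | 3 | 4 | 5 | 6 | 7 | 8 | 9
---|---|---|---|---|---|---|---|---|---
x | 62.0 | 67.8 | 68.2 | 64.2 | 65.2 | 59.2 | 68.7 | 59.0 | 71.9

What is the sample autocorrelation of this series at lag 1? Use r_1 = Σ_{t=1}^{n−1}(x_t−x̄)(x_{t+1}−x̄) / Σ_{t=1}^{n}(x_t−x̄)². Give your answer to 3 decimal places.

-0.555

Mean x̄ = (62.0 + 67.8 + 68.2 + 64.2 + 65.2 + 59.2 + 68.7 + 59.0 + 71.9)/9 = 65.1333
Numerator Σ_{t=1}^{8}(x_t−x̄)(x_{t+1}−x̄) = -88.0378
Denominator Σ(x_t−x̄)² = 158.5400
r_1 = -88.0378 / 158.5400 = -0.555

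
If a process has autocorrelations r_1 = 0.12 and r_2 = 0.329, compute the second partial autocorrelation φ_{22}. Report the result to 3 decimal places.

φ_{22} = (r_2 − r_1²) / (1 − r_1²)
r_1² = (0.12)² = 0.0144
Numerator = 0.329 − 0.0144 = 0.3146; denominator = 1 − 0.0144 = 0.9856
φ_{22} = 0.3146 / 0.9856 = 0.319

0.319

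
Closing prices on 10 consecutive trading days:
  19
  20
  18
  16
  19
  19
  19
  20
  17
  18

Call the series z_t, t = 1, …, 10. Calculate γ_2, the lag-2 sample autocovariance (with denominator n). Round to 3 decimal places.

Mean z̄ = (19 + 20 + 18 + 16 + 19 + 19 + 19 + 20 + 17 + 18)/10 = 18.5000
Σ_{t=1}^{8}(z_t−z̄)(z_{t+2}−z̄) = -6.0000
γ_2 = -6.0000 / 10 = -0.600

-0.600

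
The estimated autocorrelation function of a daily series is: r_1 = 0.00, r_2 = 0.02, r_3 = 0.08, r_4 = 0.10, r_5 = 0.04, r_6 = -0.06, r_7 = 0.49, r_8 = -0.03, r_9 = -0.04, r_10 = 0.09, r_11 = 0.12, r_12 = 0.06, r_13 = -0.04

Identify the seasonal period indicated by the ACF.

The largest autocorrelation is r_7 = 0.49; the remaining lags stay at or below 0.12.
The dominant spike at lag 7 indicates a seasonal period of 7.

7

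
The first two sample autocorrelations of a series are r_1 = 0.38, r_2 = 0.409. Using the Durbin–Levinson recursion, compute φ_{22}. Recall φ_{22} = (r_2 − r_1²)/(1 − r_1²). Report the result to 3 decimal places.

0.309

φ_{22} = (r_2 − r_1²) / (1 − r_1²)
r_1² = (0.38)² = 0.1444
Numerator = 0.409 − 0.1444 = 0.2646; denominator = 1 − 0.1444 = 0.8556
φ_{22} = 0.2646 / 0.8556 = 0.309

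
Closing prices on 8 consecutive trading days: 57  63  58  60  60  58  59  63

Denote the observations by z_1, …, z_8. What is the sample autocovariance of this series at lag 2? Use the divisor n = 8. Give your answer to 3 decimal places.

Mean z̄ = (57 + 63 + 58 + 60 + 60 + 58 + 59 + 63)/8 = 59.7500
Σ_{t=1}^{6}(z_t−z̄)(z_{t+2}−z̄) = -1.1250
γ_2 = -1.1250 / 8 = -0.141

-0.141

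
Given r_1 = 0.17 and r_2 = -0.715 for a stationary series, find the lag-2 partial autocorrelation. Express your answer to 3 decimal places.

φ_{22} = (r_2 − r_1²) / (1 − r_1²)
r_1² = (0.17)² = 0.0289
Numerator = -0.715 − 0.0289 = -0.7439; denominator = 1 − 0.0289 = 0.9711
φ_{22} = -0.7439 / 0.9711 = -0.766

-0.766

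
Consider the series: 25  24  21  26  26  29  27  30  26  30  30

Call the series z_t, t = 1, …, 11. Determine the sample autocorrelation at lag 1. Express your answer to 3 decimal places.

0.375

Mean z̄ = (25 + 24 + 21 + 26 + 26 + 29 + 27 + 30 + 26 + 30 + 30)/11 = 26.7273
Numerator Σ_{t=1}^{10}(z_t−z̄)(z_{t+1}−z̄) = 30.8347
Denominator Σ(z_t−z̄)² = 82.1818
r_1 = 30.8347 / 82.1818 = 0.375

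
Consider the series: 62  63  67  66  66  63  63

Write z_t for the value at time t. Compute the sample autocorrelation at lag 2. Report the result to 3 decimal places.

-0.348

Mean z̄ = (62 + 63 + 67 + 66 + 66 + 63 + 63)/7 = 64.2857
Σ(z_t−z̄)(z_{t+2}−z̄) = (-6.2041) + (-2.2041) + (4.6531) + (-2.2041) + (-2.2041) = -8.1633
Denominator Σ(z_t−z̄)² = 23.4286
r_2 = -8.1633 / 23.4286 = -0.348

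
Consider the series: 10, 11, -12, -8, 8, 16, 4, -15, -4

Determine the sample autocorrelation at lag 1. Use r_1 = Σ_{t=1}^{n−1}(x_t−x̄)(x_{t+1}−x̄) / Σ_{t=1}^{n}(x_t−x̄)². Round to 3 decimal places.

Mean x̄ = (10 + 11 − 12 − 8 + 8 + 16 + 4 − 15 − 4)/9 = 1.1111
Numerator Σ_{t=1}^{8}(x_t−x̄)(x_{t+1}−x̄) = 196.3210
Denominator Σ(x_t−x̄)² = 994.8889
r_1 = 196.3210 / 994.8889 = 0.197

0.197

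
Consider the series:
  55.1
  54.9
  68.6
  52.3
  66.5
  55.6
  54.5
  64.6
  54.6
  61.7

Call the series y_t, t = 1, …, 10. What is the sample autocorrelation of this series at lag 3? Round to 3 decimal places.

Mean ȳ = (55.1 + 54.9 + 68.6 + 52.3 + 66.5 + 55.6 + 54.5 + 64.6 + 54.6 + 61.7)/10 = 58.8400
Σ(y_t−ȳ)(y_{t+3}−ȳ) = (24.4596) + (-30.1804) + (-31.6224) + (28.3836) + (44.1216) + (13.7376) + (-12.4124) = 36.4872
Denominator Σ(y_t−ȳ)² = 314.8840
r_3 = 36.4872 / 314.8840 = 0.116

0.116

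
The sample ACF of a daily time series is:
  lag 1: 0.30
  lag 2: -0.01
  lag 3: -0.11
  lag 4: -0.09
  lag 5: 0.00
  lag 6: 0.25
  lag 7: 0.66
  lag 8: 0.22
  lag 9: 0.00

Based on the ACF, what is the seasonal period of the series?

The largest autocorrelation is r_7 = 0.66; the remaining lags stay at or below 0.30.
The dominant spike at lag 7 indicates a seasonal period of 7.

7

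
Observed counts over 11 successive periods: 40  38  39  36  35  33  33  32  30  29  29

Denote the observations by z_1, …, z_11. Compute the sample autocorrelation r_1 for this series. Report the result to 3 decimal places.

0.721

Mean z̄ = (40 + 38 + 39 + 36 + 35 + 33 + 33 + 32 + 30 + 29 + 29)/11 = 34.0000
Numerator Σ_{t=1}^{10}(z_t−z̄)(z_{t+1}−z̄) = 111.0000
Denominator Σ(z_t−z̄)² = 154.0000
r_1 = 111.0000 / 154.0000 = 0.721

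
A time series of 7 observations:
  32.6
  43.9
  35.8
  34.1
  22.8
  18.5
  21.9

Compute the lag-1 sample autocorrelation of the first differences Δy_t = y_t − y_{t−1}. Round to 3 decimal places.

-0.218

First differences Δy: 11.3, -8.1, -1.7, -11.3, -4.3, 3.4
Mean of differences = -1.7833
Numerator Σ(Δy_t−Δȳ)(Δy_{t+1}−Δȳ) = -73.0569
Denominator Σ(Δy_t−Δȳ)² = 334.8483
r_1(Δy) = -73.0569 / 334.8483 = -0.218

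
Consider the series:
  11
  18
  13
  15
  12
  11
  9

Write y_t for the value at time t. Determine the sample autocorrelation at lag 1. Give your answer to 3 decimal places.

-0.018

Mean ȳ = (11 + 18 + 13 + 15 + 12 + 11 + 9)/7 = 12.7143
Deviations from mean: -1.7143, 5.2857, 0.2857, 2.2857, -0.7143, -1.7143, -3.7143
Σ(y_t−ȳ)(y_{t+1}−ȳ) = (-9.0612) + (1.5102) + (0.6531) + (-1.6327) + (1.2245) + (6.3673) = -0.9388
Denominator Σ(y_t−ȳ)² = 53.4286
r_1 = -0.9388 / 53.4286 = -0.018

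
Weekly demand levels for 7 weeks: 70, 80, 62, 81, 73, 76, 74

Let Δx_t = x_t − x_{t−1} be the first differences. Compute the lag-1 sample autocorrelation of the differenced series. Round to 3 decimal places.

-0.817

First differences Δx: 10, -18, 19, -8, 3, -2
Mean of differences = 0.6667
Numerator Σ(Δx_t−Δx̄)(Δx_{t+1}−Δx̄) = -701.7778
Denominator Σ(Δx_t−Δx̄)² = 859.3333
r_1(Δx) = -701.7778 / 859.3333 = -0.817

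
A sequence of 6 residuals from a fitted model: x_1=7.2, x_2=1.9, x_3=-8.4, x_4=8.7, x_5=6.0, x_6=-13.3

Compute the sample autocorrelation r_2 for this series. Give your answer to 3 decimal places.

-0.508

Mean x̄ = (7.2 + 1.9 − 8.4 + 8.7 + 6.0 − 13.3)/6 = 0.3500
Deviations from mean: 6.8500, 1.5500, -8.7500, 8.3500, 5.6500, -13.6500
Σ(x_t−x̄)(x_{t+2}−x̄) = (-59.9375) + (12.9425) + (-49.4375) + (-113.9775) = -210.4100
Denominator Σ(x_t−x̄)² = 413.8550
r_2 = -210.4100 / 413.8550 = -0.508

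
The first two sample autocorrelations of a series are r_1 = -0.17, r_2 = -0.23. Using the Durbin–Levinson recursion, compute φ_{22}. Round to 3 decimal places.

φ_{22} = (r_2 − r_1²) / (1 − r_1²)
r_1² = (-0.17)² = 0.0289
Numerator = -0.23 − 0.0289 = -0.2589; denominator = 1 − 0.0289 = 0.9711
φ_{22} = -0.2589 / 0.9711 = -0.267

-0.267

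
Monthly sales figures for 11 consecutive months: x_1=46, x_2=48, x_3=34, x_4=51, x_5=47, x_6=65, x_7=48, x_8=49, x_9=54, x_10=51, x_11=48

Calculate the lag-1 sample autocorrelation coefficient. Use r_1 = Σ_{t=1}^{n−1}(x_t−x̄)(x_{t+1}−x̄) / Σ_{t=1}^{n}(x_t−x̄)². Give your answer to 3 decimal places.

Mean x̄ = (46 + 48 + 34 + 51 + 47 + 65 + 48 + 49 + 54 + 51 + 48)/11 = 49.1818
Numerator Σ_{t=1}^{10}(x_t−x̄)(x_{t+1}−x̄) = -57.1240
Denominator Σ(x_t−x̄)² = 529.6364
r_1 = -57.1240 / 529.6364 = -0.108

-0.108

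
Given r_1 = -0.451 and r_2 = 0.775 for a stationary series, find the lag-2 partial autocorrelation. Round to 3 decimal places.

0.718

φ_{22} = (r_2 − r_1²) / (1 − r_1²)
r_1² = (-0.451)² = 0.203401
Numerator = 0.775 − 0.2034 = 0.5716; denominator = 1 − 0.2034 = 0.7966
φ_{22} = 0.5716 / 0.7966 = 0.718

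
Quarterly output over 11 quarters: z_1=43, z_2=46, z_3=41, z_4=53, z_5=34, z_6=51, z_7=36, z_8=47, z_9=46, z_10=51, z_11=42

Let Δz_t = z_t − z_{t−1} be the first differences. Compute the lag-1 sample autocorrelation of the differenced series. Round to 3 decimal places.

First differences Δz: 3, -5, 12, -19, 17, -15, 11, -1, 5, -9
Mean of differences = -0.1000
Numerator Σ(Δz_t−Δz̄)(Δz_{t+1}−Δz̄) = -1106.5100
Denominator Σ(Δz_t−Δz̄)² = 1280.9000
r_1(Δz) = -1106.5100 / 1280.9000 = -0.864

-0.864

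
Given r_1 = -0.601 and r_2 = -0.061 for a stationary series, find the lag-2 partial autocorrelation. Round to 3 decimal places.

φ_{22} = (r_2 − r_1²) / (1 − r_1²)
r_1² = (-0.601)² = 0.361201
Numerator = -0.061 − 0.3612 = -0.4222; denominator = 1 − 0.3612 = 0.6388
φ_{22} = -0.4222 / 0.6388 = -0.661

-0.661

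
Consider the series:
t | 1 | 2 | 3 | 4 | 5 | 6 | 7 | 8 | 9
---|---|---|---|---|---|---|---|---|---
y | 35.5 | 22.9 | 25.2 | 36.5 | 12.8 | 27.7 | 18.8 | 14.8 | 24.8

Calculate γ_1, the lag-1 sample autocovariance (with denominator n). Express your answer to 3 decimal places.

-17.353

Mean ȳ = (35.5 + 22.9 + 25.2 + 36.5 + 12.8 + 27.7 + 18.8 + 14.8 + 24.8)/9 = 24.3333
Σ_{t=1}^{8}(y_t−ȳ)(y_{t+1}−ȳ) = -156.1811
γ_1 = -156.1811 / 9 = -17.353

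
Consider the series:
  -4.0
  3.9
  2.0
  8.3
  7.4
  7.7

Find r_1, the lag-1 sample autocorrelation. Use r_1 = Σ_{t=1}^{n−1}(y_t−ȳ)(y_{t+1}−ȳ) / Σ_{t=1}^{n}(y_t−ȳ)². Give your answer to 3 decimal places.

0.165

Mean ȳ = (-4.0 + 3.9 + 2.0 + 8.3 + 7.4 + 7.7)/6 = 4.2167
Deviations from mean: -8.2167, -0.3167, -2.2167, 4.0833, 3.1833, 3.4833
Σ(y_t−ȳ)(y_{t+1}−ȳ) = (2.6019) + (0.7019) + (-9.0514) + (12.9986) + (11.0886) = 18.3397
Denominator Σ(y_t−ȳ)² = 111.4683
r_1 = 18.3397 / 111.4683 = 0.165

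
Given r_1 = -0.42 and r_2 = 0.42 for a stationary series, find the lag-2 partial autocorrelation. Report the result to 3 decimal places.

φ_{22} = (r_2 − r_1²) / (1 − r_1²)
r_1² = (-0.42)² = 0.1764
Numerator = 0.42 − 0.1764 = 0.2436; denominator = 1 − 0.1764 = 0.8236
φ_{22} = 0.2436 / 0.8236 = 0.296

0.296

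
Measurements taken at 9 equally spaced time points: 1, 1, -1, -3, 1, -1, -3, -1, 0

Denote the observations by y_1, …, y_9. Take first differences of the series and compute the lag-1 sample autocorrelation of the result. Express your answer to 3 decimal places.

-0.278

First differences Δy: 0, -2, -2, 4, -2, -2, 2, 1
Mean of differences = -0.1250
Numerator Σ(Δy_t−Δȳ)(Δy_{t+1}−Δȳ) = -10.2656
Denominator Σ(Δy_t−Δȳ)² = 36.8750
r_1(Δy) = -10.2656 / 36.8750 = -0.278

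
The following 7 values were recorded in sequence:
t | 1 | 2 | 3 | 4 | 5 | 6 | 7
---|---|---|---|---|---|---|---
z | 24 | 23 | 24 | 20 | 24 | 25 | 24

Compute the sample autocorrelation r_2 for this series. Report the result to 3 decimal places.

-0.187

Mean z̄ = (24 + 23 + 24 + 20 + 24 + 25 + 24)/7 = 23.4286
Deviations from mean: 0.5714, -0.4286, 0.5714, -3.4286, 0.5714, 1.5714, 0.5714
Σ(z_t−z̄)(z_{t+2}−z̄) = (0.3265) + (1.4694) + (0.3265) + (-5.3878) + (0.3265) = -2.9388
Denominator Σ(z_t−z̄)² = 15.7143
r_2 = -2.9388 / 15.7143 = -0.187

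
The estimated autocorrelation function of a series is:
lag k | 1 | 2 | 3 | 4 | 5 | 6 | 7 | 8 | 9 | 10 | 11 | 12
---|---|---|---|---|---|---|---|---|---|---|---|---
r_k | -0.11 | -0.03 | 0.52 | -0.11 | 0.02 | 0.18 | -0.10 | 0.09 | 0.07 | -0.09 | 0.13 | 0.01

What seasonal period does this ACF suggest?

3

The largest autocorrelation is r_3 = 0.52, with a weaker echo at lag 6 (0.18); the remaining lags stay at or below 0.13.
The dominant spike at lag 3 indicates a seasonal period of 3.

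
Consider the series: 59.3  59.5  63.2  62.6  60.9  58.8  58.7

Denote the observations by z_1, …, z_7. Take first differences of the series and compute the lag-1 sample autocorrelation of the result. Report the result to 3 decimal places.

First differences Δz: 0.2, 3.7, -0.6, -1.7, -2.1, -0.1
Mean of differences = -0.1000
Numerator Σ(Δz_t−Δz̄)(Δz_{t+1}−Δz̄) = 3.2400
Denominator Σ(Δz_t−Δz̄)² = 21.3400
r_1(Δz) = 3.2400 / 21.3400 = 0.152

0.152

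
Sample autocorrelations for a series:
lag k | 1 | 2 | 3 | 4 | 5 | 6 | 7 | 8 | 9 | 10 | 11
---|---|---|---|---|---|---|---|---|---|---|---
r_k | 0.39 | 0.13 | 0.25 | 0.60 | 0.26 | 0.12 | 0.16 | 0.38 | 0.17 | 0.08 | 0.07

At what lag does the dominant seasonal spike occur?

4

The largest autocorrelation is r_4 = 0.60; the remaining lags stay at or below 0.39. The elevated value at lag 1 (0.39), dropping to 0.13 at lag 2, reflects decaying short-term dependence rather than seasonality.
The dominant spike at lag 4 indicates a seasonal period of 4.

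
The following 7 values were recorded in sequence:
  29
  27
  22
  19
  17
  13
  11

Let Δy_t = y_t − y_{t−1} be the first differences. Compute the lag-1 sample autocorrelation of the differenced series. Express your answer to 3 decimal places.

-0.500

First differences Δy: -2, -5, -3, -2, -4, -2
Mean of differences = -3.0000
Numerator Σ(Δy_t−Δȳ)(Δy_{t+1}−Δȳ) = -4.0000
Denominator Σ(Δy_t−Δȳ)² = 8.0000
r_1(Δy) = -4.0000 / 8.0000 = -0.500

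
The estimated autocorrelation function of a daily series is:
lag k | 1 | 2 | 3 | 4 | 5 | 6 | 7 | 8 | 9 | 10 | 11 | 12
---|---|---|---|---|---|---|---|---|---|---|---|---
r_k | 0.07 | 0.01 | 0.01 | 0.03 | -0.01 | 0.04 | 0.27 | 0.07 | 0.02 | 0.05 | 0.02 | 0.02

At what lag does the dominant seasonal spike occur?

The largest autocorrelation is r_7 = 0.27; the remaining lags stay at or below 0.07.
The dominant spike at lag 7 indicates a seasonal period of 7.

7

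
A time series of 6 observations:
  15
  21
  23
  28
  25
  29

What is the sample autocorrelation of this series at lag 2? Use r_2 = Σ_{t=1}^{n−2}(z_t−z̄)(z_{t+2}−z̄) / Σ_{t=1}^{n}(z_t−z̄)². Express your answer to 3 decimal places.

Mean z̄ = (15 + 21 + 23 + 28 + 25 + 29)/6 = 23.5000
Σ(z_t−z̄)(z_{t+2}−z̄) = (4.2500) + (-11.2500) + (-0.7500) + (24.7500) = 17.0000
Denominator Σ(z_t−z̄)² = 131.5000
r_2 = 17.0000 / 131.5000 = 0.129

0.129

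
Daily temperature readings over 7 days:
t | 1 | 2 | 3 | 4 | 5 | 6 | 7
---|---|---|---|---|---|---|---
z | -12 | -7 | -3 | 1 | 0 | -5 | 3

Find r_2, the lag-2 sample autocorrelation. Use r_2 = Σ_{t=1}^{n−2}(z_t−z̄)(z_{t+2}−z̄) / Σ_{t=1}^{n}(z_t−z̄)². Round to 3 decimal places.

-0.026

Mean z̄ = (-12 − 7 − 3 + 1 + 0 − 5 + 3)/7 = -3.2857
Numerator Σ_{t=1}^{5}(z_t−z̄)(z_{t+2}−z̄) = -4.1633
Denominator Σ(z_t−z̄)² = 161.4286
r_2 = -4.1633 / 161.4286 = -0.026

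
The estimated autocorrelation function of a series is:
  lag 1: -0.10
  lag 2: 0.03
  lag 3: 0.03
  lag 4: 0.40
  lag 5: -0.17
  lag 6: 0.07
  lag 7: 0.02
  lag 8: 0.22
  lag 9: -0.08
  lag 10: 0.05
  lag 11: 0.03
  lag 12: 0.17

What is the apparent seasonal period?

The largest autocorrelation is r_4 = 0.40, with weaker echoes at lags 8 (0.22) and 12 (0.17); the remaining lags stay at or below 0.07.
The dominant spike at lag 4 indicates a seasonal period of 4.

4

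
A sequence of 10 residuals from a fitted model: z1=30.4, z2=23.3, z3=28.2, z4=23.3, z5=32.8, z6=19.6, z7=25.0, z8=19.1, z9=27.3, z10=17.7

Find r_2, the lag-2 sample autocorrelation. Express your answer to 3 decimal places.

0.564

Mean z̄ = (30.4 + 23.3 + 28.2 + 23.3 + 32.8 + 19.6 + 25.0 + 19.1 + 27.3 + 17.7)/10 = 24.6700
Numerator Σ_{t=1}^{8}(z_t−z̄)(z_{t+2}−z̄) = 128.3622
Denominator Σ(z_t−z̄)² = 227.4810
r_2 = 128.3622 / 227.4810 = 0.564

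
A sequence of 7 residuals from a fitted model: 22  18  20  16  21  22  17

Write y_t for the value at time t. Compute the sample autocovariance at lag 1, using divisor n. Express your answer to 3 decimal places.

Mean ȳ = (22 + 18 + 20 + 16 + 21 + 22 + 17)/7 = 19.4286
Deviations: 2.5714, -1.4286, 0.5714, -3.4286, 1.5714, 2.5714, -2.4286
Σ_{t=1}^{6}(y_t−ȳ)(y_{t+1}−ȳ) = -14.0408
γ_1 = -14.0408 / 7 = -2.006

-2.006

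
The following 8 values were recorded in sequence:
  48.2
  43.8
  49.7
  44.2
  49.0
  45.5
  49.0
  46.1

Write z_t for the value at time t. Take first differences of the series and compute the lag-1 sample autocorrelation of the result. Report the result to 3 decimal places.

First differences Δz: -4.4, 5.9, -5.5, 4.8, -3.5, 3.5, -2.9
Mean of differences = -0.3000
Numerator Σ(Δz_t−Δz̄)(Δz_{t+1}−Δz̄) = -122.5400
Denominator Σ(Δz_t−Δz̄)² = 139.7400
r_1(Δz) = -122.5400 / 139.7400 = -0.877

-0.877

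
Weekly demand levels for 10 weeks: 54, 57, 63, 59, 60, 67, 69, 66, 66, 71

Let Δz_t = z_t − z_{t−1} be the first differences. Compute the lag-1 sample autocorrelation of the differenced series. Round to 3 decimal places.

First differences Δz: 3, 6, -4, 1, 7, 2, -3, 0, 5
Mean of differences = 1.8889
Numerator Σ(Δz_t−Δz̄)(Δz_{t+1}−Δz̄) = -15.5679
Denominator Σ(Δz_t−Δz̄)² = 116.8889
r_1(Δz) = -15.5679 / 116.8889 = -0.133

-0.133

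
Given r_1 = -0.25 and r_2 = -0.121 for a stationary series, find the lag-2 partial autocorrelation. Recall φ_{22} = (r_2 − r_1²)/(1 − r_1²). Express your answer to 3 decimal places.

φ_{22} = (r_2 − r_1²) / (1 − r_1²)
r_1² = (-0.25)² = 0.0625
Numerator = -0.121 − 0.0625 = -0.1835; denominator = 1 − 0.0625 = 0.9375
φ_{22} = -0.1835 / 0.9375 = -0.196

-0.196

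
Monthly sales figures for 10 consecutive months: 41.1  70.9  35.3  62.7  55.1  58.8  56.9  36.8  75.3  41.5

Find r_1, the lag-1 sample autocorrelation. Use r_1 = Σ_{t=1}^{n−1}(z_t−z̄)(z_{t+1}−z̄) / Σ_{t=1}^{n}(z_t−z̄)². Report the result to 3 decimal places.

-0.739

Mean z̄ = (41.1 + 70.9 + 35.3 + 62.7 + 55.1 + 58.8 + 56.9 + 36.8 + 75.3 + 41.5)/10 = 53.4400
Numerator Σ_{t=1}^{9}(z_t−z̄)(z_{t+1}−z̄) = -1339.6756
Denominator Σ(z_t−z̄)² = 1812.7040
r_1 = -1339.6756 / 1812.7040 = -0.739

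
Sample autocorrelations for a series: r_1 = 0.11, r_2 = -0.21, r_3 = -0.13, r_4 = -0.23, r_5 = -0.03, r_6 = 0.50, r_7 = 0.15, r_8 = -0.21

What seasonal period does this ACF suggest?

6

The largest autocorrelation is r_6 = 0.50; the remaining lags stay at or below 0.15.
The dominant spike at lag 6 indicates a seasonal period of 6.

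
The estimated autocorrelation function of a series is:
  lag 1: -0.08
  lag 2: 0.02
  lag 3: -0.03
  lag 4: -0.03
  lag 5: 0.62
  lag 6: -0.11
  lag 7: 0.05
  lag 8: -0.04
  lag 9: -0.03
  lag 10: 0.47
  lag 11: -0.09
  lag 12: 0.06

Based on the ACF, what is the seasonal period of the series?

5

The largest autocorrelation is r_5 = 0.62, with a weaker echo at lag 10 (0.47); the remaining lags stay at or below 0.06.
The dominant spike at lag 5 indicates a seasonal period of 5.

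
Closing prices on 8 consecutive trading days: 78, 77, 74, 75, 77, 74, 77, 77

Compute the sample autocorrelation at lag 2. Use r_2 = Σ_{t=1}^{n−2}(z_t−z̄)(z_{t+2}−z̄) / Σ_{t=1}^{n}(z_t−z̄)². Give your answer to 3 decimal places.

-0.328

Mean z̄ = (78 + 77 + 74 + 75 + 77 + 74 + 77 + 77)/8 = 76.1250
Deviations from mean: 1.8750, 0.8750, -2.1250, -1.1250, 0.8750, -2.1250, 0.8750, 0.8750
Numerator Σ_{t=1}^{6}(z_t−z̄)(z_{t+2}−z̄) = -5.5313
Denominator Σ(z_t−z̄)² = 16.8750
r_2 = -5.5313 / 16.8750 = -0.328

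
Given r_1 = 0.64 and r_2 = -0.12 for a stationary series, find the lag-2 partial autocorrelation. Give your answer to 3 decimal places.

-0.897

φ_{22} = (r_2 − r_1²) / (1 − r_1²)
r_1² = (0.64)² = 0.4096
Numerator = -0.12 − 0.4096 = -0.5296; denominator = 1 − 0.4096 = 0.5904
φ_{22} = -0.5296 / 0.5904 = -0.897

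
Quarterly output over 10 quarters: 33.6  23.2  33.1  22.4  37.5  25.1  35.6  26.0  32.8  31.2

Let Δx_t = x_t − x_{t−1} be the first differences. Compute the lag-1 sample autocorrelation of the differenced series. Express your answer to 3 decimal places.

First differences Δx: -10.4, 9.9, -10.7, 15.1, -12.4, 10.5, -9.6, 6.8, -1.6
Mean of differences = -0.2667
Numerator Σ(Δx_t−Δx̄)(Δx_{t+1}−Δx̄) = -862.3711
Denominator Σ(Δx_t−Δx̄)² = 953.0000
r_1(Δx) = -862.3711 / 953.0000 = -0.905

-0.905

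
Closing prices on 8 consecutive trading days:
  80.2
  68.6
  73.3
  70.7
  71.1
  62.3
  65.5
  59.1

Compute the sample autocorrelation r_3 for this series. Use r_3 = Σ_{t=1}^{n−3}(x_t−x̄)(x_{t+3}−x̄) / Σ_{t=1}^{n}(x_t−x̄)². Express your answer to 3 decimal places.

-0.120

Mean x̄ = (80.2 + 68.6 + 73.3 + 70.7 + 71.1 + 62.3 + 65.5 + 59.1)/8 = 68.8500
Deviations from mean: 11.3500, -0.2500, 4.4500, 1.8500, 2.2500, -6.5500, -3.3500, -9.7500
Σ(x_t−x̄)(x_{t+3}−x̄) = (20.9975) + (-0.5625) + (-29.1475) + (-6.1975) + (-21.9375) = -36.8475
Denominator Σ(x_t−x̄)² = 306.3600
r_3 = -36.8475 / 306.3600 = -0.120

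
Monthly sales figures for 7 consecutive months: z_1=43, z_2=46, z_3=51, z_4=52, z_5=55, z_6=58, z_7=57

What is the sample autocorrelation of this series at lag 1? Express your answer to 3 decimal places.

Mean z̄ = (43 + 46 + 51 + 52 + 55 + 58 + 57)/7 = 51.7143
Deviations from mean: -8.7143, -5.7143, -0.7143, 0.2857, 3.2857, 6.2857, 5.2857
Σ(z_t−z̄)(z_{t+1}−z̄) = (49.7959) + (4.0816) + (-0.2041) + (0.9388) + (20.6531) + (33.2245) = 108.4898
Denominator Σ(z_t−z̄)² = 187.4286
r_1 = 108.4898 / 187.4286 = 0.579

0.579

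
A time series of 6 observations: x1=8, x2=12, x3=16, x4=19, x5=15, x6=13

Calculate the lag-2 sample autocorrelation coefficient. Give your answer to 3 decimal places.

Mean x̄ = (8 + 12 + 16 + 19 + 15 + 13)/6 = 13.8333
Deviations from mean: -5.8333, -1.8333, 2.1667, 5.1667, 1.1667, -0.8333
Σ(x_t−x̄)(x_{t+2}−x̄) = (-12.6389) + (-9.4722) + (2.5278) + (-4.3056) = -23.8889
Denominator Σ(x_t−x̄)² = 70.8333
r_2 = -23.8889 / 70.8333 = -0.337

-0.337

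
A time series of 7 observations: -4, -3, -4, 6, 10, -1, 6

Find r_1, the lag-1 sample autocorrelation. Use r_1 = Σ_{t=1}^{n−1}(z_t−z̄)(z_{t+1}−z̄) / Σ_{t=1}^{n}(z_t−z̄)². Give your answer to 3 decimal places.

Mean z̄ = (-4 − 3 − 4 + 6 + 10 − 1 + 6)/7 = 1.4286
Deviations from mean: -5.4286, -4.4286, -5.4286, 4.5714, 8.5714, -2.4286, 4.5714
Numerator Σ_{t=1}^{6}(z_t−z̄)(z_{t+1}−z̄) = 30.5306
Denominator Σ(z_t−z̄)² = 199.7143
r_1 = 30.5306 / 199.7143 = 0.153

0.153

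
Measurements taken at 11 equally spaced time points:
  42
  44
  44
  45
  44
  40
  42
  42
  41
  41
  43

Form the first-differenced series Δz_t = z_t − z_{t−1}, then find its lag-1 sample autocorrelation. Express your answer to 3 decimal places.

First differences Δz: 2, 0, 1, -1, -4, 2, 0, -1, 0, 2
Mean of differences = 0.1000
Numerator Σ(Δz_t−Δz̄)(Δz_{t+1}−Δz̄) = -4.7100
Denominator Σ(Δz_t−Δz̄)² = 30.9000
r_1(Δz) = -4.7100 / 30.9000 = -0.152

-0.152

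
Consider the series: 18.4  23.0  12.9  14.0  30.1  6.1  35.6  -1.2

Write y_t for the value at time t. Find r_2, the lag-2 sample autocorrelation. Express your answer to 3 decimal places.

0.387

Mean ȳ = (18.4 + 23.0 + 12.9 + 14.0 + 30.1 + 6.1 + 35.6 − 1.2)/8 = 17.3625
Deviations from mean: 1.0375, 5.6375, -4.4625, -3.3625, 12.7375, -11.2625, 18.2375, -18.5625
Numerator Σ_{t=1}^{6}(y_t−ȳ)(y_{t+2}−ȳ) = 398.8034
Denominator Σ(y_t−ȳ)² = 1030.3388
r_2 = 398.8034 / 1030.3388 = 0.387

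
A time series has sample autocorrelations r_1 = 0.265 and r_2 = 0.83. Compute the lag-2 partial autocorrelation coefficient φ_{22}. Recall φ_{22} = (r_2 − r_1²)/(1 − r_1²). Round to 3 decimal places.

0.817

φ_{22} = (r_2 − r_1²) / (1 − r_1²)
r_1² = (0.265)² = 0.070225
Numerator = 0.83 − 0.0702 = 0.7598; denominator = 1 − 0.0702 = 0.9298
φ_{22} = 0.7598 / 0.9298 = 0.817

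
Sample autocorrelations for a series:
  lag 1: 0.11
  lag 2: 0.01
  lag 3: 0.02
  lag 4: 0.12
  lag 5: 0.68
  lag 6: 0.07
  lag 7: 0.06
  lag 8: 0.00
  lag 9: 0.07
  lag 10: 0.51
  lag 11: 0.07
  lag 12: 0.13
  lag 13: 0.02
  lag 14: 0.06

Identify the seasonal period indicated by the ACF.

The largest autocorrelation is r_5 = 0.68, with a weaker echo at lag 10 (0.51); the remaining lags stay at or below 0.13.
The dominant spike at lag 5 indicates a seasonal period of 5.

5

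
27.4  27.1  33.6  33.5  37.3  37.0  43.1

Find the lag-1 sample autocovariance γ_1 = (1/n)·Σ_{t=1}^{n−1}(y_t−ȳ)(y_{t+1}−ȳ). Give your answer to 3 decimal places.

12.035

Mean ȳ = (27.4 + 27.1 + 33.6 + 33.5 + 37.3 + 37.0 + 43.1)/7 = 34.1429
Deviations: -6.7429, -7.0429, -0.5429, -0.6429, 3.1571, 2.8571, 8.9571
Σ_{t=1}^{6}(y_t−ȳ)(y_{t+1}−ȳ) = 84.2439
γ_1 = 84.2439 / 7 = 12.035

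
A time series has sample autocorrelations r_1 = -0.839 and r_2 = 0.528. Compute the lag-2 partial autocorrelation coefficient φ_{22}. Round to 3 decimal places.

φ_{22} = (r_2 − r_1²) / (1 − r_1²)
r_1² = (-0.839)² = 0.703921
Numerator = 0.528 − 0.7039 = -0.1759; denominator = 1 − 0.7039 = 0.2961
φ_{22} = -0.1759 / 0.2961 = -0.594

-0.594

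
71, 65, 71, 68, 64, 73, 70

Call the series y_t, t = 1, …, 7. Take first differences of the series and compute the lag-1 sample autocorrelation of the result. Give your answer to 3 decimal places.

First differences Δy: -6, 6, -3, -4, 9, -3
Mean of differences = -0.1667
Numerator Σ(Δy_t−Δȳ)(Δy_{t+1}−Δȳ) = -103.6944
Denominator Σ(Δy_t−Δȳ)² = 186.8333
r_1(Δy) = -103.6944 / 186.8333 = -0.555

-0.555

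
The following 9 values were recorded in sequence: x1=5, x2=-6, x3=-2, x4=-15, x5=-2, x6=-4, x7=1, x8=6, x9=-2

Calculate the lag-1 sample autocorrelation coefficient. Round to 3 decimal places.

Mean x̄ = (5 − 6 − 2 − 15 − 2 − 4 + 1 + 6 − 2)/9 = -2.1111
Numerator Σ_{t=1}^{8}(x_t−x̄)(x_{t+1}−x̄) = -10.9012
Denominator Σ(x_t−x̄)² = 310.8889
r_1 = -10.9012 / 310.8889 = -0.035

-0.035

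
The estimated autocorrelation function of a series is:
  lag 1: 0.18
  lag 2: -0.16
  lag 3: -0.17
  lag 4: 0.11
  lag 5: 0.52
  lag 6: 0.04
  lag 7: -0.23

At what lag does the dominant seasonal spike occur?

The largest autocorrelation is r_5 = 0.52; the remaining lags stay at or below 0.18.
The dominant spike at lag 5 indicates a seasonal period of 5.

5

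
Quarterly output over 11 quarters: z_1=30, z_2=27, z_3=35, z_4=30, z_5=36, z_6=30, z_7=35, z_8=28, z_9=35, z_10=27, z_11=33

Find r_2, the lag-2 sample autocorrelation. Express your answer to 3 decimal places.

Mean z̄ = (30 + 27 + 35 + 30 + 36 + 30 + 35 + 28 + 35 + 27 + 33)/11 = 31.4545
Numerator Σ_{t=1}^{9}(z_t−z̄)(z_{t+2}−z̄) = 74.1322
Denominator Σ(z_t−z̄)² = 118.7273
r_2 = 74.1322 / 118.7273 = 0.624

0.624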